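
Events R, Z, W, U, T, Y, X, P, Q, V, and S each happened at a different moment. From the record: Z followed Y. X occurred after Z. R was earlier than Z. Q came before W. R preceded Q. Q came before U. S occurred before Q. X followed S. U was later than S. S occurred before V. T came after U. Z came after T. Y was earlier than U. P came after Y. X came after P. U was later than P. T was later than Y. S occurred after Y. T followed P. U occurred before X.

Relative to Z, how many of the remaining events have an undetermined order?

2

Forced before Z: P, Q, R, S, T, U, and Y; forced after Z: X.
That leaves V and W with no forced order relative to Z — 2.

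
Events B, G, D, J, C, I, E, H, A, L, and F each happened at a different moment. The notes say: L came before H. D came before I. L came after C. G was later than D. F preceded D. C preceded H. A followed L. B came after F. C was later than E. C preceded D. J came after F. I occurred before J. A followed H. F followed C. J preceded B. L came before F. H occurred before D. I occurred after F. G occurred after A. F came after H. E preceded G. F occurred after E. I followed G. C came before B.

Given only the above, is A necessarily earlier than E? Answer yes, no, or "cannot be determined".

no

Tracing the constraints gives E → C → L → A, so E must come before A.
That means A cannot be before E.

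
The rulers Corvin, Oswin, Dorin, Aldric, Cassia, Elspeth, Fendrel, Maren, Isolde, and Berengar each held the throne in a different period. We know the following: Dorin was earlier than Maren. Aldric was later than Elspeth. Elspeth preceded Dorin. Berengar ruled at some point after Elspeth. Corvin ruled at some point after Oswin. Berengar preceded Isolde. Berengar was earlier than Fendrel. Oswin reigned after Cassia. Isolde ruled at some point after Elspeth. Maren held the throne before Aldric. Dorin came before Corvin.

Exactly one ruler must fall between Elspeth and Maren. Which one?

Tracing the constraints gives Elspeth → Dorin → Maren, so Dorin sits after Elspeth and before Maren.
No other ruler is forced both after Elspeth and before Maren.

Dorin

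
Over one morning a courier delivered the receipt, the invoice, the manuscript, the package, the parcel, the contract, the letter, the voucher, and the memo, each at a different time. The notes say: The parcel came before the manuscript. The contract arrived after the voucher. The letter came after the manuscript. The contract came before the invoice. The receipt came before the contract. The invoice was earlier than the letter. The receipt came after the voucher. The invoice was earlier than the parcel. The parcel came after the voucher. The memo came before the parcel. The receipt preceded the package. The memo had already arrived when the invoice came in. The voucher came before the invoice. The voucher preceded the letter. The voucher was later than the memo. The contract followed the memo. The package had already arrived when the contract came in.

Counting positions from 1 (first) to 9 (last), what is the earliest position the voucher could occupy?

The memo must come before the voucher — 1 forced predecessor.
Nothing else is forced ahead of the voucher, so its earliest slot is position 1 + 1 = 2.

2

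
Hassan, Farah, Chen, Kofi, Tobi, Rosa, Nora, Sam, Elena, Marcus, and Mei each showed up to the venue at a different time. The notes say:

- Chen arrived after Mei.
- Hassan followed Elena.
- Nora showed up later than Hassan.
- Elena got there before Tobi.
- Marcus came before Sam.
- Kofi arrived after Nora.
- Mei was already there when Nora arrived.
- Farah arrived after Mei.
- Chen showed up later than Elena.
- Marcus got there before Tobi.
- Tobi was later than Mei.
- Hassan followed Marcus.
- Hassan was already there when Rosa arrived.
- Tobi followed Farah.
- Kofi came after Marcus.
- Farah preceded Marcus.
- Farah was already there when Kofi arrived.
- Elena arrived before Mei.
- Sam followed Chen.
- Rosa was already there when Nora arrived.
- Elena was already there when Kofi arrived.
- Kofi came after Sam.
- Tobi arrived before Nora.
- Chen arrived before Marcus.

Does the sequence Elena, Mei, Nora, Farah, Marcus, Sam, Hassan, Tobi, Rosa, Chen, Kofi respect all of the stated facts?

no

The constraints require Hassan before Nora, but in the proposed sequence Nora appears ahead of Hassan. That one violation is enough.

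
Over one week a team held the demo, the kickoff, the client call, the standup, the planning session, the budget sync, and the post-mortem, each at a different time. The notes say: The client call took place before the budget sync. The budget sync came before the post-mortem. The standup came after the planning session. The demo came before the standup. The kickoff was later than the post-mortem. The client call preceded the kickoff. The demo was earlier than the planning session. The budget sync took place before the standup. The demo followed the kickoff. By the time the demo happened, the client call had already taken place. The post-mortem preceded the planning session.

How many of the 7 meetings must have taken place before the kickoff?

Directly stated before the kickoff: the client call and the post-mortem.
The budget sync reaches the kickoff via the budget sync → the post-mortem → the kickoff.
No chain forces the planning session (or any of the others) ahead of the kickoff.
That's the budget sync, the client call, and the post-mortem — 3 in all.

3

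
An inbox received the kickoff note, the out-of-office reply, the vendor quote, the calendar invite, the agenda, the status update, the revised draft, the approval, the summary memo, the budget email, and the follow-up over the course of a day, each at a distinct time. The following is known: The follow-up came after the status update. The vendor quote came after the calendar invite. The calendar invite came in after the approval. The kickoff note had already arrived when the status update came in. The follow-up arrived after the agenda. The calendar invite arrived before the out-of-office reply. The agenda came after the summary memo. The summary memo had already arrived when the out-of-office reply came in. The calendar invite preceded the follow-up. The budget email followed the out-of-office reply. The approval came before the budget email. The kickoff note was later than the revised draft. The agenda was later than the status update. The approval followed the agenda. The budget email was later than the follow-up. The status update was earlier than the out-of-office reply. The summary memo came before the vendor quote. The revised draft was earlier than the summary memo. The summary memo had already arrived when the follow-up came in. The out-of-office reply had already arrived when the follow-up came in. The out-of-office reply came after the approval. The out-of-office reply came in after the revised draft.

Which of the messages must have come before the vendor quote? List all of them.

Directly stated before the vendor quote: the calendar invite and the summary memo.
The agenda reaches the vendor quote via the agenda → the approval → the calendar invite → the vendor quote.
The approval reaches the vendor quote via the approval → the calendar invite → the vendor quote.
The kickoff note reaches the vendor quote via the kickoff note → the status update → the agenda → the approval → the calendar invite → the vendor quote.
Likewise the revised draft and the status update each reach the vendor quote by chaining the stated constraints.
No chain forces the out-of-office reply (or any of the others) ahead of the vendor quote.

the agenda, the approval, the calendar invite, the kickoff note, the revised draft, the status update, the summary memo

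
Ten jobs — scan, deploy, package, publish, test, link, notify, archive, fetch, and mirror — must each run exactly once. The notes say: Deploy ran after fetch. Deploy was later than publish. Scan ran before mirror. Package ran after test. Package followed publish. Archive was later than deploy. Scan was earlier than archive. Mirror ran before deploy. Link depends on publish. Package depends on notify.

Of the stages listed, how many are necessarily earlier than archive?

Directly stated before archive: deploy and scan.
Fetch reaches archive via fetch → deploy → archive.
Mirror reaches archive via mirror → deploy → archive.
Publish reaches archive via publish → deploy → archive.
That's deploy, fetch, mirror, publish, and scan — 5 in all.

5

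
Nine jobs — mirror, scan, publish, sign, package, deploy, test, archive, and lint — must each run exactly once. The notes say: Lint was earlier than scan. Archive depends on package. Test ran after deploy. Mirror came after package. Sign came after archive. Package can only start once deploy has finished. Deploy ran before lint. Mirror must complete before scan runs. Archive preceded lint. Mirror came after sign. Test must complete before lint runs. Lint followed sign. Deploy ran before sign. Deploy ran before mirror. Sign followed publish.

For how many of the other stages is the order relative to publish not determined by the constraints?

Forced after publish: lint, mirror, scan, and sign.
That leaves archive, deploy, package, and test with no forced order relative to publish — 4.

4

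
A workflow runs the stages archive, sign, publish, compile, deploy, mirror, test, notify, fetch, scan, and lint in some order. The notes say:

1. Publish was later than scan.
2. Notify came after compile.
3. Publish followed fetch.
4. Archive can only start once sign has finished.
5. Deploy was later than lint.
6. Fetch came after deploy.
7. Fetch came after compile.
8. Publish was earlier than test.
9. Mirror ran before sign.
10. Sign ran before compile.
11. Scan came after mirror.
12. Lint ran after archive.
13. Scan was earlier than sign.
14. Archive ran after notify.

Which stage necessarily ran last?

test

Every other stage has a chain of constraints placing it before test, so test is last.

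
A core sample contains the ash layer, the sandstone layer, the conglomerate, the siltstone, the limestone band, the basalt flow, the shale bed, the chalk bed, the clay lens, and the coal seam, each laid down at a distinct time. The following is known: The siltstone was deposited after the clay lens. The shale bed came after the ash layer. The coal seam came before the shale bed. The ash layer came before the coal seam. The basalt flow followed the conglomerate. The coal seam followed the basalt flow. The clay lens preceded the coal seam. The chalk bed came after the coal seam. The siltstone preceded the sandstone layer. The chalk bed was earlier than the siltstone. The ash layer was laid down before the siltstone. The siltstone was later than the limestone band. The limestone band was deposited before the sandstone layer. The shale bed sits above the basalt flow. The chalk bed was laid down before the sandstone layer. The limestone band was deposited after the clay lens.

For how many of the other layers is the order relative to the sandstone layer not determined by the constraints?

1

Forced before the sandstone layer: the ash layer, the basalt flow, the chalk bed, the clay lens, the coal seam, the conglomerate, the limestone band, and the siltstone.
That leaves the shale bed with no forced order relative to the sandstone layer — 1.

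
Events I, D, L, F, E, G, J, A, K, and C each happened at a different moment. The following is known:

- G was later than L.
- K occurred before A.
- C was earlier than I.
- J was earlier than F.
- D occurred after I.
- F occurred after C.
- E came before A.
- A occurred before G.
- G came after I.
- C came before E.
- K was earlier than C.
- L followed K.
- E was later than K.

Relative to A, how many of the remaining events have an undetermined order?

Forced before A: C, E, and K; forced after A: G.
That leaves D, F, I, J, and L with no forced order relative to A — 5.

5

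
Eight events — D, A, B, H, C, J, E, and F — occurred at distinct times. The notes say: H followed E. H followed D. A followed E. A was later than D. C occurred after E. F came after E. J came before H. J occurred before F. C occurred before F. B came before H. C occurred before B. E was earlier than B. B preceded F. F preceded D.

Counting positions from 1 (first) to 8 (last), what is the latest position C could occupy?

C must come before A, B, D, F, and H — 5 events forced after it.
Everything else can be placed before C in some valid order, so C can sit as late as position 8 − 5 = 3.

3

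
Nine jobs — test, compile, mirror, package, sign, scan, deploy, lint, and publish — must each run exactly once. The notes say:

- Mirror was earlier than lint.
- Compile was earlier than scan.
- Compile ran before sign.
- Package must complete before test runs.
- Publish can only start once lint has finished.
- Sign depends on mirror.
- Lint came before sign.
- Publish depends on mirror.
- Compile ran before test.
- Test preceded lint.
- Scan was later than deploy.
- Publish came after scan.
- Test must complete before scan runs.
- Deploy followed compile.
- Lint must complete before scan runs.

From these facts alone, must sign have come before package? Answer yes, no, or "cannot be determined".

Tracing the constraints gives package → test → lint → sign, so package must come before sign.
That means sign cannot be before package.

no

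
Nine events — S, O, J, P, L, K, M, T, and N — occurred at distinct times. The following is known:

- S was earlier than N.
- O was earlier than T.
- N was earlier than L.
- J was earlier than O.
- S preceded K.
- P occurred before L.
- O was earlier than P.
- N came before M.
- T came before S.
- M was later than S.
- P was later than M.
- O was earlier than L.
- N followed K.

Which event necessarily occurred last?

L

Every other event has a chain of constraints placing it before L, so L is last.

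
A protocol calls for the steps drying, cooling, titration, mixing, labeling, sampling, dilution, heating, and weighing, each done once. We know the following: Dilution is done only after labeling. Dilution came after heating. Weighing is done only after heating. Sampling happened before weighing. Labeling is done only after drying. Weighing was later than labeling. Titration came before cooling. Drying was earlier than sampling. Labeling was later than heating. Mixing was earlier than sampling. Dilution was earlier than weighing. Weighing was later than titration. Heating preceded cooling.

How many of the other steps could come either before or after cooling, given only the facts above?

6

Forced before cooling: heating and titration.
That leaves dilution, drying, labeling, mixing, sampling, and weighing with no forced order relative to cooling — 6.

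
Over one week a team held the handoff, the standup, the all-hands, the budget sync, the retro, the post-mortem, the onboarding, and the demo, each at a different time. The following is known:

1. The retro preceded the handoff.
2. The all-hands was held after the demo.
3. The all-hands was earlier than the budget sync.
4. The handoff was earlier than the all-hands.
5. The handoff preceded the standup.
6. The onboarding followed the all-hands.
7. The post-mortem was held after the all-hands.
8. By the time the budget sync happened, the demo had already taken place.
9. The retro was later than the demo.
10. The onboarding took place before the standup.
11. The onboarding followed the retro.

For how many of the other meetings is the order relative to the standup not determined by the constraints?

2

Forced before the standup: the all-hands, the demo, the handoff, the onboarding, and the retro.
That leaves the budget sync and the post-mortem with no forced order relative to the standup — 2.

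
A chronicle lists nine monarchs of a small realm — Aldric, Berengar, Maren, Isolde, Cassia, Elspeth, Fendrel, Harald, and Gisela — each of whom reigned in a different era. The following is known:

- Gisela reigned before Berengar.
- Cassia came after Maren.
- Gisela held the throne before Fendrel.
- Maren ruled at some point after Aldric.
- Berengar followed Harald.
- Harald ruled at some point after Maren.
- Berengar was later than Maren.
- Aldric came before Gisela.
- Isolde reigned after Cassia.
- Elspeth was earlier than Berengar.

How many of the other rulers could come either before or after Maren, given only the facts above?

Forced before Maren: Aldric; forced after Maren: Berengar, Cassia, Harald, and Isolde.
That leaves Elspeth, Fendrel, and Gisela with no forced order relative to Maren — 3.

3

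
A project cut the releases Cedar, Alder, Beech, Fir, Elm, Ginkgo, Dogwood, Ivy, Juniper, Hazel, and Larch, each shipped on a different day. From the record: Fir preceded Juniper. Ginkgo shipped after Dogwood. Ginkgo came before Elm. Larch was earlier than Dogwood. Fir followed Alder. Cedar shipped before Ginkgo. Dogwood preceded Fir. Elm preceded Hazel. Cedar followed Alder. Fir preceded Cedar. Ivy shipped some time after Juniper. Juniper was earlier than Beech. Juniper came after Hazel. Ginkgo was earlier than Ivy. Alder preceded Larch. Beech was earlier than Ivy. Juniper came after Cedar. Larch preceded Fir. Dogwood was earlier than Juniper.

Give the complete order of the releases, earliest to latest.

The constraints fix every adjacent pair, so only one ordering works:
Alder → Larch → Dogwood → Fir → Cedar → Ginkgo → Elm → Hazel → Juniper → Beech → Ivy.

Alder, Larch, Dogwood, Fir, Cedar, Ginkgo, Elm, Hazel, Juniper, Beech, Ivy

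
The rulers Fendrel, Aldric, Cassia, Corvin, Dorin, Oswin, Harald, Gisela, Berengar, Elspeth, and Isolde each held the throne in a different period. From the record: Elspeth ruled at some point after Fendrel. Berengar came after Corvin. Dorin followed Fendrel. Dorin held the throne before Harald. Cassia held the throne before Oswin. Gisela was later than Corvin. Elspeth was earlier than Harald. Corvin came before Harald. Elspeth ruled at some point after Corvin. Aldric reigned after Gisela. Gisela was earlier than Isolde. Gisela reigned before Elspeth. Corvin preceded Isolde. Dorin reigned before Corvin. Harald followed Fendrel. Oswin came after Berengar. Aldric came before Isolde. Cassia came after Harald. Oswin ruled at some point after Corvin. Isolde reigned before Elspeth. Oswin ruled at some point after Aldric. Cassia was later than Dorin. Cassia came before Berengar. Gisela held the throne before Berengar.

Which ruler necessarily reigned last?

Oswin

Every other ruler has a chain of constraints placing them before Oswin, so Oswin is last.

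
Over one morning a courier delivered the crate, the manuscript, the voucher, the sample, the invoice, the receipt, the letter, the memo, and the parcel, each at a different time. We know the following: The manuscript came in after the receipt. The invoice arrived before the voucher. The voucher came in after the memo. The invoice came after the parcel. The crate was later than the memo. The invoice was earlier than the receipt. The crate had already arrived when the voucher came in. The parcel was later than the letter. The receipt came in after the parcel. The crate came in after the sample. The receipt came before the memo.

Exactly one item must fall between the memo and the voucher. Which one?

the crate

Tracing the constraints gives the memo → the crate → the voucher, so the crate sits after the memo and before the voucher.
No other item is forced both after the memo and before the voucher.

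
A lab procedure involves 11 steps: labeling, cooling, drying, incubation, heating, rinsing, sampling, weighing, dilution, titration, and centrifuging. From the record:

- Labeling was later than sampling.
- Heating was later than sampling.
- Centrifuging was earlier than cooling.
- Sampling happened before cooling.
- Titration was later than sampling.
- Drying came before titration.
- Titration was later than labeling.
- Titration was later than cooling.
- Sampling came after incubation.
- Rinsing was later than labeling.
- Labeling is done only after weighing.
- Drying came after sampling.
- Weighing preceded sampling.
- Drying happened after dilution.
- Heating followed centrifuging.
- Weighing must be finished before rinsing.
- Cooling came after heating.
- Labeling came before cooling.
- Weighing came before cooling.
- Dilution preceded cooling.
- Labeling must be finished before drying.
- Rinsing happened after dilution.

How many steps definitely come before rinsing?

5

Directly stated before rinsing: dilution, labeling, and weighing.
Incubation reaches rinsing via incubation → sampling → labeling → rinsing.
Sampling reaches rinsing via sampling → labeling → rinsing.
That's dilution, incubation, labeling, sampling, and weighing — 5 in all.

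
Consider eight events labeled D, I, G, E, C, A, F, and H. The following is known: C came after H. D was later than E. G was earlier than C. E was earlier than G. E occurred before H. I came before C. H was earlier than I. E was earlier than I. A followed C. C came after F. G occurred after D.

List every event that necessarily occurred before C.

D, E, F, G, H, I

Directly stated before C: F, G, H, and I.
D reaches C via D → G → C.
E reaches C via E → H → C.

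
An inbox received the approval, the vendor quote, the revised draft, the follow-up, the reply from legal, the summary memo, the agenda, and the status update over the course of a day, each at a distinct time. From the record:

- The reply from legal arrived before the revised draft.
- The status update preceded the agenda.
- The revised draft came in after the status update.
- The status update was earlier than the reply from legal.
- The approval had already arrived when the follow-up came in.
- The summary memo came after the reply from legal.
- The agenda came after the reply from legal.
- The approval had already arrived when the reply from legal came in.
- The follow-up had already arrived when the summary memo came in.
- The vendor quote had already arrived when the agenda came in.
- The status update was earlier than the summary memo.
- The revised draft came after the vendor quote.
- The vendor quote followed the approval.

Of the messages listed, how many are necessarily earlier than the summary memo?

Directly stated before the summary memo: the follow-up, the reply from legal, and the status update.
The approval reaches the summary memo via the approval → the follow-up → the summary memo.
That's the approval, the follow-up, the reply from legal, and the status update — 4 in all.

4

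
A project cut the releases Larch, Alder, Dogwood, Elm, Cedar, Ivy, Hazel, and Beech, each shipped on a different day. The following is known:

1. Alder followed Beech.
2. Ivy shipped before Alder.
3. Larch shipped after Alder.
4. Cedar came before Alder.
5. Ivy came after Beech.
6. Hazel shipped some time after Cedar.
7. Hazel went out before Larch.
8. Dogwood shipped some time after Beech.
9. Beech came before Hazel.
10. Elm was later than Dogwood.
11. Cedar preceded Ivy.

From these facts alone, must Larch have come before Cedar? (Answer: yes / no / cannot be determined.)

Tracing the constraints gives Cedar → Hazel → Larch, so Cedar must come before Larch.
That means Larch cannot be before Cedar.

no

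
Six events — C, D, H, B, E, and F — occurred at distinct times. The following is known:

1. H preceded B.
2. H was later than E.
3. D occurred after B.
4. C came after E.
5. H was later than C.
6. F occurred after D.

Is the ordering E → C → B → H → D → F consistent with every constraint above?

The constraints require H before B, but in the proposed sequence B appears ahead of H. That one violation is enough.

no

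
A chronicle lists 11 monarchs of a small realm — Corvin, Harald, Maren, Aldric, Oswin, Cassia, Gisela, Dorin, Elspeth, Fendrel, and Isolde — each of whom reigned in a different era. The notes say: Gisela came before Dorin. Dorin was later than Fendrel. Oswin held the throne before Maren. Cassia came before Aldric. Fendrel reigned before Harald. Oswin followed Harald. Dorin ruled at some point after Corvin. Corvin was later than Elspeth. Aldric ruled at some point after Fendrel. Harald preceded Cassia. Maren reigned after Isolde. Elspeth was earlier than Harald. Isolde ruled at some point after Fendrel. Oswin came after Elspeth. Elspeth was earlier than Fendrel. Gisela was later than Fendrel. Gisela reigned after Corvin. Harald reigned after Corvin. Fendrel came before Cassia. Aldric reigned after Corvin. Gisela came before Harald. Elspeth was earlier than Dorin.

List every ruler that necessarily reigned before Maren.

Corvin, Elspeth, Fendrel, Gisela, Harald, Isolde, Oswin

Directly stated before Maren: Isolde and Oswin.
Corvin reaches Maren via Corvin → Harald → Oswin → Maren.
Elspeth reaches Maren via Elspeth → Oswin → Maren.
Fendrel reaches Maren via Fendrel → Isolde → Maren.
Likewise Gisela and Harald each reach Maren by chaining the stated constraints.
No chain forces Cassia (or any of the others) ahead of Maren.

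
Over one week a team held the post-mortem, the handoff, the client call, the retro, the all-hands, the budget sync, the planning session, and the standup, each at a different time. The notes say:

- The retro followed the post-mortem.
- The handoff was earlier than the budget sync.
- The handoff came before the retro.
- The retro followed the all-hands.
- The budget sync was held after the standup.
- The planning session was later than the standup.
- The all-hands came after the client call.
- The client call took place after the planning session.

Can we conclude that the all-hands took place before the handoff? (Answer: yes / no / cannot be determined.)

No chain of stated constraints runs from the all-hands to the handoff, and none runs from the handoff to the all-hands either.
So the relative order of the all-hands and the handoff is not fixed by the given facts.

cannot be determined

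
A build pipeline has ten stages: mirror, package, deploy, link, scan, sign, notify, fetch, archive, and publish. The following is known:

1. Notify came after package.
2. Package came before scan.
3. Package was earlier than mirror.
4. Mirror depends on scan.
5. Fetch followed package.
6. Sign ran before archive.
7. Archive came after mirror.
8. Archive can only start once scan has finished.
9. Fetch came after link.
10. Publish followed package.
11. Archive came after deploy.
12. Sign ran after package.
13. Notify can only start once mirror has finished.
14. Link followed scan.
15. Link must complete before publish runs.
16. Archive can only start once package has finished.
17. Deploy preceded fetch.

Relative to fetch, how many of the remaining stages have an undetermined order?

Forced before fetch: deploy, link, package, and scan.
That leaves archive, mirror, notify, publish, and sign with no forced order relative to fetch — 5.

5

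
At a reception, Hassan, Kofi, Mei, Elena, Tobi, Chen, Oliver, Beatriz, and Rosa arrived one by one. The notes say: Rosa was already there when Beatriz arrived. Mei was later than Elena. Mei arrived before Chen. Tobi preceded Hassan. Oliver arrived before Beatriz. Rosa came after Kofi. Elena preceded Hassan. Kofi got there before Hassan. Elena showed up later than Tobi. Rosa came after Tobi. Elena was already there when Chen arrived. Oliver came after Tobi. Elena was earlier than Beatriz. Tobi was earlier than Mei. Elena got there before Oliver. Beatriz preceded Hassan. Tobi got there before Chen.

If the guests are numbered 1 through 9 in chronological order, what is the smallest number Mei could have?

3

Elena and Tobi must both come before Mei — 2 forced predecessors.
Nothing else is forced ahead of Mei, so their earliest slot is position 2 + 1 = 3.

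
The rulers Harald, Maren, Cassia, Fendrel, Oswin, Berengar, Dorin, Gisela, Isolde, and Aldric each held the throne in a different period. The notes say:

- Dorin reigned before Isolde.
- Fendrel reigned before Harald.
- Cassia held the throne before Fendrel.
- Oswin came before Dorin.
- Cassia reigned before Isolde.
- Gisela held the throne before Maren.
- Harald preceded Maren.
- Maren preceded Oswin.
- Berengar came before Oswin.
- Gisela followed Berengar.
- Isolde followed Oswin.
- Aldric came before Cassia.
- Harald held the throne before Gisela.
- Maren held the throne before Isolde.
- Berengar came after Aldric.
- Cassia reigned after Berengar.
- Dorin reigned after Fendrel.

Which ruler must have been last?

Every other ruler has a chain of constraints placing them before Isolde, so Isolde is last.

Isolde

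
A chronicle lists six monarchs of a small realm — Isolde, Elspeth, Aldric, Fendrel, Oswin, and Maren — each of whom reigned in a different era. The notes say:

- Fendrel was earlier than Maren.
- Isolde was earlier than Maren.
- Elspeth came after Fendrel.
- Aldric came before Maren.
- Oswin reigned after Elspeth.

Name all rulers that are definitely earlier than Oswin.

Directly stated before Oswin: Elspeth.
Fendrel reaches Oswin via Fendrel → Elspeth → Oswin.
No chain forces Isolde (or any of the others) ahead of Oswin.

Elspeth, Fendrel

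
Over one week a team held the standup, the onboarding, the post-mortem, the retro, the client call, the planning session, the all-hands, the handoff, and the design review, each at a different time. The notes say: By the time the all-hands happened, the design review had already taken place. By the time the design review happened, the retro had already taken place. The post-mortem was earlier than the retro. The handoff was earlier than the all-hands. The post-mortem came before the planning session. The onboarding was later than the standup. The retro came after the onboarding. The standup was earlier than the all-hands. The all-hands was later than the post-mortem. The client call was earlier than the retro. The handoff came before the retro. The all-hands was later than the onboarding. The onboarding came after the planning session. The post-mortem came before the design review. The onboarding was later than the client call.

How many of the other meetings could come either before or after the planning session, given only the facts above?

Forced before the planning session: the post-mortem; forced after the planning session: the all-hands, the design review, the onboarding, and the retro.
That leaves the client call, the handoff, and the standup with no forced order relative to the planning session — 3.

3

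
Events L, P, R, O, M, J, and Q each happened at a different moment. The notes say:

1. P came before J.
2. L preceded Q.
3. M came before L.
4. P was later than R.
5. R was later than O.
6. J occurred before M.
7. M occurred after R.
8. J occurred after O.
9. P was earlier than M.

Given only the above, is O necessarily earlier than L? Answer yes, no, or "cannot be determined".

Chain the constraints: O → R → M → L. Each link is directly stated, so O comes before L.

yes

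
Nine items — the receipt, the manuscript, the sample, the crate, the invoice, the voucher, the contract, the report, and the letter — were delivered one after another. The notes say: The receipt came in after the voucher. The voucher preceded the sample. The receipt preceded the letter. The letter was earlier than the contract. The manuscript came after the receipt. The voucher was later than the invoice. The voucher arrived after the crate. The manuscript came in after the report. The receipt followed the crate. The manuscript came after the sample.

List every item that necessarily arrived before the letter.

the crate, the invoice, the receipt, the voucher

Directly stated before the letter: the receipt.
The crate reaches the letter via the crate → the receipt → the letter.
The invoice reaches the letter via the invoice → the voucher → the receipt → the letter.
The voucher reaches the letter via the voucher → the receipt → the letter.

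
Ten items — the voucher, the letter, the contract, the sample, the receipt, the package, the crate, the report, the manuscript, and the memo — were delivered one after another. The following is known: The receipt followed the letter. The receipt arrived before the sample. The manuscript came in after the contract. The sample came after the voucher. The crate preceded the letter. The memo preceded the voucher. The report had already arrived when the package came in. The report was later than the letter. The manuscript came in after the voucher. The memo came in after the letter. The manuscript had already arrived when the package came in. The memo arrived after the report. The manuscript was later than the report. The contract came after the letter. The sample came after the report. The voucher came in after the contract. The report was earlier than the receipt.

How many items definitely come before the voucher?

Directly stated before the voucher: the contract and the memo.
The crate reaches the voucher via the crate → the letter → the contract → the voucher.
The letter reaches the voucher via the letter → the contract → the voucher.
The report reaches the voucher via the report → the memo → the voucher.
That's the contract, the crate, the letter, the memo, and the report — 5 in all.

5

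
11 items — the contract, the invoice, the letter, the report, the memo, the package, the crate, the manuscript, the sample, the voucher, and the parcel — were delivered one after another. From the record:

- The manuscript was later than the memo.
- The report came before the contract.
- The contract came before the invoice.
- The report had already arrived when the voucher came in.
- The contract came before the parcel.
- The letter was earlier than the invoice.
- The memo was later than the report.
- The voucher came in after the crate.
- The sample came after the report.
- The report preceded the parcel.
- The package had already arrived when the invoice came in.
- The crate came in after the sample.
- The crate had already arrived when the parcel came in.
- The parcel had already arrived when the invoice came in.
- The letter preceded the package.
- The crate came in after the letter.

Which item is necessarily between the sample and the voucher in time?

the crate

Tracing the constraints gives the sample → the crate → the voucher, so the crate sits after the sample and before the voucher.
No other item is forced both after the sample and before the voucher.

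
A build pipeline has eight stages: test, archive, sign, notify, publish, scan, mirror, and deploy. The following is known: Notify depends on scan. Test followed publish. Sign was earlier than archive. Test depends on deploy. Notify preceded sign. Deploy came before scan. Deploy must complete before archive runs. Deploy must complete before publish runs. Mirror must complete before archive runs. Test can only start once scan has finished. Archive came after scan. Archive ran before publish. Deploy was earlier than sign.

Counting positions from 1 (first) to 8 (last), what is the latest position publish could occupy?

Publish must come before test — 1 stage forced after it.
Everything else can be placed before publish in some valid order, so publish can sit as late as position 8 − 1 = 7.

7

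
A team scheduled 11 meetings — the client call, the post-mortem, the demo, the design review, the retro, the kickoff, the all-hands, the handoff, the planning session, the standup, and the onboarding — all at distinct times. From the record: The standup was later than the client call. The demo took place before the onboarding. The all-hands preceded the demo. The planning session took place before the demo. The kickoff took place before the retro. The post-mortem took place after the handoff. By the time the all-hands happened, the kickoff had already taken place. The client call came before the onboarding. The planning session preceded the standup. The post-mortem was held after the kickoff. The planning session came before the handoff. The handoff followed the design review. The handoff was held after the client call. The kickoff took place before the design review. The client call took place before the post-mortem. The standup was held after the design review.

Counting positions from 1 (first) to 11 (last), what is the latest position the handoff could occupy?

10

The handoff must come before the post-mortem — 1 meeting forced after it.
Everything else can be placed before the handoff in some valid order, so the handoff can sit as late as position 11 − 1 = 10.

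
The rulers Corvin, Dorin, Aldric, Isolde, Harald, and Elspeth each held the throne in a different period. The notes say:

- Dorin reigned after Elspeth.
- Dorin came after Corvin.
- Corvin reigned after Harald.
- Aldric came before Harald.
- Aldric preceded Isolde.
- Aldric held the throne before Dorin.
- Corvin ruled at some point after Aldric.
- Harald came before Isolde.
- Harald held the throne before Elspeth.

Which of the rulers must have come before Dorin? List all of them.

Aldric, Corvin, Elspeth, Harald

Directly stated before Dorin: Aldric, Corvin, and Elspeth.
Harald reaches Dorin via Harald → Corvin → Dorin.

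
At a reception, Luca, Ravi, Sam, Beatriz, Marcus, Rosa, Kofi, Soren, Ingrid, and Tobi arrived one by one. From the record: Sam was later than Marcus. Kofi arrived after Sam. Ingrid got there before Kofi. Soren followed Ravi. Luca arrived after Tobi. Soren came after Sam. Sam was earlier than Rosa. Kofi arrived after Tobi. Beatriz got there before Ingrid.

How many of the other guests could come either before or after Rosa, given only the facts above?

7

Forced before Rosa: Marcus and Sam.
That leaves Beatriz, Ingrid, Kofi, Luca, Ravi, Soren, and Tobi with no forced order relative to Rosa — 7.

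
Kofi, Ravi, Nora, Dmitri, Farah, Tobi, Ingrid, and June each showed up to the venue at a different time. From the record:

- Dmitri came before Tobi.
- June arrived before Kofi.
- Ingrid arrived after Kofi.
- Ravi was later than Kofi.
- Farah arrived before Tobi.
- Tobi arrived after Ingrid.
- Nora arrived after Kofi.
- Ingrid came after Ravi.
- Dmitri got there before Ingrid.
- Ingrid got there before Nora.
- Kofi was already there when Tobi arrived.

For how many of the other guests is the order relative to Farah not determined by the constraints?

Forced after Farah: Tobi.
That leaves Dmitri, Ingrid, June, Kofi, Nora, and Ravi with no forced order relative to Farah — 6.

6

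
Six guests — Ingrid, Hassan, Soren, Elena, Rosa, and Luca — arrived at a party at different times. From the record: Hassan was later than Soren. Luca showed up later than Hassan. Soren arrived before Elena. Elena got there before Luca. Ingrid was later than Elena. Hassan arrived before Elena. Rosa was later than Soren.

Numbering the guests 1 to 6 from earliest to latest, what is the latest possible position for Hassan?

Hassan must come before Elena, Ingrid, and Luca — 3 guests forced after them.
Everything else can be placed before Hassan in some valid order, so Hassan can sit as late as position 6 − 3 = 3.

3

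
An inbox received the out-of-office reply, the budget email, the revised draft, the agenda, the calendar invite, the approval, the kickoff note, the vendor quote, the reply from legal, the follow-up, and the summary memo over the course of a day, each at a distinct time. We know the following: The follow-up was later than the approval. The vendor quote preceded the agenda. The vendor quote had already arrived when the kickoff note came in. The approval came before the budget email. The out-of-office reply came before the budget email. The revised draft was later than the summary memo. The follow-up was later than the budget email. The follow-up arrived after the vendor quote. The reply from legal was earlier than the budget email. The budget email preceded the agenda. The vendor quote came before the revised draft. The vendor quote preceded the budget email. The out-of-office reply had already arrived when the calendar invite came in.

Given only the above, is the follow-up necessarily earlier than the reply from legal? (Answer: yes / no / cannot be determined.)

Tracing the constraints gives the reply from legal → the budget email → the follow-up, so the reply from legal must come before the follow-up.
That means the follow-up cannot be before the reply from legal.

no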